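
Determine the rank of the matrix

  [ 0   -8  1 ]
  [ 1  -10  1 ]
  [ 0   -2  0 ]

rank = 3

R1 ↔ R2
  [ 1  -10  1 ]
  [ 0   -8  1 ]
  [ 0   -2  0 ]
R2 ← -1/8·R2
  [ 1  -10     1 ]
  [ 0    1  -1/8 ]
  [ 0   -2     0 ]
R3 ← R3 + 2·R2
  [ 1  -10     1 ]
  [ 0    1  -1/8 ]
  [ 0    0  -1/4 ]
R3 ← -4·R3
  [ 1  -10     1 ]
  [ 0    1  -1/8 ]
  [ 0    0     1 ]
R2 ← R2 + 1/8·R3
  [ 1  -10  1 ]
  [ 0    1  0 ]
  [ 0    0  1 ]
R1 ← R1 − R3
  [ 1  -10  0 ]
  [ 0    1  0 ]
  [ 0    0  1 ]
R1 ← R1 + 10·R2
  [ 1  0  0 ]
  [ 0  1  0 ]
  [ 0  0  1 ]
The reduced form has 3 nonzero rows.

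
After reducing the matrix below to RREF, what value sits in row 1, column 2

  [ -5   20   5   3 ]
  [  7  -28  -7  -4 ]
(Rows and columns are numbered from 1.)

R1 ← -1/5·R1
  [ 1   -4  -1  -3/5 ]
  [ 7  -28  -7    -4 ]
R2 ← R2 − 7·R1
  [ 1  -4  -1  -3/5 ]
  [ 0   0   0   1/5 ]
R2 ← 5·R2
  [ 1  -4  -1  -3/5 ]
  [ 0   0   0     1 ]
R1 ← R1 + 3/5·R2
  [ 1  -4  -1  0 ]
  [ 0   0   0  1 ]

-4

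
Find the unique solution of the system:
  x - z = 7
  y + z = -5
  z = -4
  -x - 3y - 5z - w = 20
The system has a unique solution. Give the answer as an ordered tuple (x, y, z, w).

(3, -1, -4, 0)

Form the augmented matrix and row-reduce:
  [  1   0  -1   0  |   7 ]
  [  0   1   1   0  |  -5 ]
  [  0   0   1   0  |  -4 ]
  [ -1  -3  -5  -1  |  20 ]
R4 → R4 + R1
  [ 1   0  -1   0  |   7 ]
  [ 0   1   1   0  |  -5 ]
  [ 0   0   1   0  |  -4 ]
  [ 0  -3  -6  -1  |  27 ]
R4 → R4 + 3·R2
  [ 1  0  -1   0  |   7 ]
  [ 0  1   1   0  |  -5 ]
  [ 0  0   1   0  |  -4 ]
  [ 0  0  -3  -1  |  12 ]
R4 → R4 + 3·R3
  [ 1  0  -1   0  |   7 ]
  [ 0  1   1   0  |  -5 ]
  [ 0  0   1   0  |  -4 ]
  [ 0  0   0  -1  |   0 ]
R4 → -1·R4
  [ 1  0  -1  0  |   7 ]
  [ 0  1   1  0  |  -5 ]
  [ 0  0   1  0  |  -4 ]
  [ 0  0   0  1  |   0 ]
R2 → R2 − R3
  [ 1  0  -1  0  |   7 ]
  [ 0  1   0  0  |  -1 ]
  [ 0  0   1  0  |  -4 ]
  [ 0  0   0  1  |   0 ]
R1 → R1 + R3
  [ 1  0  0  0  |   3 ]
  [ 0  1  0  0  |  -1 ]
  [ 0  0  1  0  |  -4 ]
  [ 0  0  0  1  |   0 ]
Reading off the last column: x = 3, y = -1, z = -4, w = 0.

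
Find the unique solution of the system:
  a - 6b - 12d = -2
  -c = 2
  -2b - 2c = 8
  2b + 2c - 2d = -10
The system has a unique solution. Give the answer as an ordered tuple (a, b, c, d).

Form the augmented matrix and row-reduce:
  [ 1  -6   0  -12  |   -2 ]
  [ 0   0  -1    0  |    2 ]
  [ 0  -2  -2    0  |    8 ]
  [ 0   2   2   -2  |  -10 ]
Swap R2 and R3.
  [ 1  -6   0  -12  |   -2 ]
  [ 0  -2  -2    0  |    8 ]
  [ 0   0  -1    0  |    2 ]
  [ 0   2   2   -2  |  -10 ]
Multiply R2 by -1/2.
  [ 1  -6   0  -12  |   -2 ]
  [ 0   1   1    0  |   -4 ]
  [ 0   0  -1    0  |    2 ]
  [ 0   2   2   -2  |  -10 ]
Subtract 2 times R2 from R4.
  [ 1  -6   0  -12  |  -2 ]
  [ 0   1   1    0  |  -4 ]
  [ 0   0  -1    0  |   2 ]
  [ 0   0   0   -2  |  -2 ]
Multiply R3 by -1.
  [ 1  -6  0  -12  |  -2 ]
  [ 0   1  1    0  |  -4 ]
  [ 0   0  1    0  |  -2 ]
  [ 0   0  0   -2  |  -2 ]
Multiply R4 by -1/2.
  [ 1  -6  0  -12  |  -2 ]
  [ 0   1  1    0  |  -4 ]
  [ 0   0  1    0  |  -2 ]
  [ 0   0  0    1  |   1 ]
Add 12 times R4 to R1.
  [ 1  -6  0  0  |  10 ]
  [ 0   1  1  0  |  -4 ]
  [ 0   0  1  0  |  -2 ]
  [ 0   0  0  1  |   1 ]
Subtract R3 from R2.
  [ 1  -6  0  0  |  10 ]
  [ 0   1  0  0  |  -2 ]
  [ 0   0  1  0  |  -2 ]
  [ 0   0  0  1  |   1 ]
Add 6 times R2 to R1.
  [ 1  0  0  0  |  -2 ]
  [ 0  1  0  0  |  -2 ]
  [ 0  0  1  0  |  -2 ]
  [ 0  0  0  1  |   1 ]
Reading off the last column: a = -2, b = -2, c = -2, d = 1.

(-2, -2, -2, 1)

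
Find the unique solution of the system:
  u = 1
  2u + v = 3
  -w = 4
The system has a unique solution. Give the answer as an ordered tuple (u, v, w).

Form the augmented matrix and row-reduce:
  [ 1  0   0  |  1 ]
  [ 2  1   0  |  3 ]
  [ 0  0  -1  |  4 ]
Subtract 2 times r1 from r2.
  [ 1  0   0  |  1 ]
  [ 0  1   0  |  1 ]
  [ 0  0  -1  |  4 ]
Multiply r3 by -1.
  [ 1  0  0  |   1 ]
  [ 0  1  0  |   1 ]
  [ 0  0  1  |  -4 ]
Reading off the last column: u = 1, v = 1, w = -4.

(1, 1, -4)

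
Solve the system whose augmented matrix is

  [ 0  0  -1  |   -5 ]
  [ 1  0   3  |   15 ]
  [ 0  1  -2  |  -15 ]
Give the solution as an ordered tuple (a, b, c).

(0, -5, 5)

R1 <=> R2
  [ 1  0   3  |   15 ]
  [ 0  0  -1  |   -5 ]
  [ 0  1  -2  |  -15 ]
R2 <=> R3
  [ 1  0   3  |   15 ]
  [ 0  1  -2  |  -15 ]
  [ 0  0  -1  |   -5 ]
R3 -> -1·R3
  [ 1  0   3  |   15 ]
  [ 0  1  -2  |  -15 ]
  [ 0  0   1  |    5 ]
R2 -> R2 + 2·R3
  [ 1  0  3  |  15 ]
  [ 0  1  0  |  -5 ]
  [ 0  0  1  |   5 ]
R1 -> R1 − 3·R3
  [ 1  0  0  |   0 ]
  [ 0  1  0  |  -5 ]
  [ 0  0  1  |   5 ]
Reading off the last column: a = 0, b = -5, c = 5.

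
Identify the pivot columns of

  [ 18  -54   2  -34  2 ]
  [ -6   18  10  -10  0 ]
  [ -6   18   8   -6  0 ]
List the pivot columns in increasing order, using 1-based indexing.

ρ1 ← 1/18·ρ1
ρ2 ← ρ2 + 6·ρ1
ρ3 ← ρ3 + 6·ρ1
ρ2 ← 3/32·ρ2
ρ3 ← ρ3 − 26/3·ρ2
ρ3 ← 8·ρ3
ρ2 ← ρ2 − 1/16·ρ3
ρ1 ← ρ1 − 1/9·ρ3
ρ1 ← ρ1 − 1/9·ρ2
Pivot columns are the columns containing a leading 1.

1, 3, 5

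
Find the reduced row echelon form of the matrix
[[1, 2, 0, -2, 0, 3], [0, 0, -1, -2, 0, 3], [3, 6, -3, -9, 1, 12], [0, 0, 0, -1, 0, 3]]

R3 → R3 − 3·R1
  [ 1  2   0  -2  0  3 ]
  [ 0  0  -1  -2  0  3 ]
  [ 0  0  -3  -3  1  3 ]
  [ 0  0   0  -1  0  3 ]
R2 → -1·R2
  [ 1  2   0  -2  0   3 ]
  [ 0  0   1   2  0  -3 ]
  [ 0  0  -3  -3  1   3 ]
  [ 0  0   0  -1  0   3 ]
R3 → R3 + 3·R2
  [ 1  2  0  -2  0   3 ]
  [ 0  0  1   2  0  -3 ]
  [ 0  0  0   3  1  -6 ]
  [ 0  0  0  -1  0   3 ]
R3 → 1/3·R3
  [ 1  2  0  -2    0   3 ]
  [ 0  0  1   2    0  -3 ]
  [ 0  0  0   1  1/3  -2 ]
  [ 0  0  0  -1    0   3 ]
R4 → R4 + R3
  [ 1  2  0  -2    0   3 ]
  [ 0  0  1   2    0  -3 ]
  [ 0  0  0   1  1/3  -2 ]
  [ 0  0  0   0  1/3   1 ]
R4 → 3·R4
  [ 1  2  0  -2    0   3 ]
  [ 0  0  1   2    0  -3 ]
  [ 0  0  0   1  1/3  -2 ]
  [ 0  0  0   0    1   3 ]
R3 → R3 − 1/3·R4
  [ 1  2  0  -2  0   3 ]
  [ 0  0  1   2  0  -3 ]
  [ 0  0  0   1  0  -3 ]
  [ 0  0  0   0  1   3 ]
R2 → R2 − 2·R3
  [ 1  2  0  -2  0   3 ]
  [ 0  0  1   0  0   3 ]
  [ 0  0  0   1  0  -3 ]
  [ 0  0  0   0  1   3 ]
R1 → R1 + 2·R3
  [ 1  2  0  0  0  -3 ]
  [ 0  0  1  0  0   3 ]
  [ 0  0  0  1  0  -3 ]
  [ 0  0  0  0  1   3 ]

[[1, 2, 0, 0, 0, -3], [0, 0, 1, 0, 0, 3], [0, 0, 0, 1, 0, -3], [0, 0, 0, 0, 1, 3]]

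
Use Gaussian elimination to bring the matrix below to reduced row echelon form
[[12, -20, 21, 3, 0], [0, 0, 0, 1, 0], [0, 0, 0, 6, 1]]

[[1, -5/3, 7/4, 0, 0], [0, 0, 0, 1, 0], [0, 0, 0, 0, 1]]

R1 -> 1/12·R1
  [ 1  -5/3  7/4  1/4  0 ]
  [ 0     0    0    1  0 ]
  [ 0     0    0    6  1 ]
R3 -> R3 − 6·R2
  [ 1  -5/3  7/4  1/4  0 ]
  [ 0     0    0    1  0 ]
  [ 0     0    0    0  1 ]
R1 -> R1 − 1/4·R2
  [ 1  -5/3  7/4  0  0 ]
  [ 0     0    0  1  0 ]
  [ 0     0    0  0  1 ]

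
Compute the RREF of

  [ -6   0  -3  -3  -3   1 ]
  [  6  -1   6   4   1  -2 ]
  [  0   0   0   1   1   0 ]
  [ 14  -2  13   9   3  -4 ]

r1 -> -1/6·r1
  [  1   0  1/2  1/2  1/2  -1/6 ]
  [  6  -1    6    4    1    -2 ]
  [  0   0    0    1    1     0 ]
  [ 14  -2   13    9    3    -4 ]
r2 -> r2 − 6·r1
  [  1   0  1/2  1/2  1/2  -1/6 ]
  [  0  -1    3    1   -2    -1 ]
  [  0   0    0    1    1     0 ]
  [ 14  -2   13    9    3    -4 ]
r4 -> r4 − 14·r1
  [ 1   0  1/2  1/2  1/2  -1/6 ]
  [ 0  -1    3    1   -2    -1 ]
  [ 0   0    0    1    1     0 ]
  [ 0  -2    6    2   -4  -5/3 ]
r2 -> -1·r2
  [ 1   0  1/2  1/2  1/2  -1/6 ]
  [ 0   1   -3   -1    2     1 ]
  [ 0   0    0    1    1     0 ]
  [ 0  -2    6    2   -4  -5/3 ]
r4 -> r4 + 2·r2
  [ 1  0  1/2  1/2  1/2  -1/6 ]
  [ 0  1   -3   -1    2     1 ]
  [ 0  0    0    1    1     0 ]
  [ 0  0    0    0    0   1/3 ]
r4 -> 3·r4
  [ 1  0  1/2  1/2  1/2  -1/6 ]
  [ 0  1   -3   -1    2     1 ]
  [ 0  0    0    1    1     0 ]
  [ 0  0    0    0    0     1 ]
r2 -> r2 − r4
  [ 1  0  1/2  1/2  1/2  -1/6 ]
  [ 0  1   -3   -1    2     0 ]
  [ 0  0    0    1    1     0 ]
  [ 0  0    0    0    0     1 ]
r1 -> r1 + 1/6·r4
  [ 1  0  1/2  1/2  1/2  0 ]
  [ 0  1   -3   -1    2  0 ]
  [ 0  0    0    1    1  0 ]
  [ 0  0    0    0    0  1 ]
r2 -> r2 + r3
  [ 1  0  1/2  1/2  1/2  0 ]
  [ 0  1   -3    0    3  0 ]
  [ 0  0    0    1    1  0 ]
  [ 0  0    0    0    0  1 ]
r1 -> r1 − 1/2·r3
  [ 1  0  1/2  0  0  0 ]
  [ 0  1   -3  0  3  0 ]
  [ 0  0    0  1  1  0 ]
  [ 0  0    0  0  0  1 ]

[[1, 0, 1/2, 0, 0, 0], [0, 1, -3, 0, 3, 0], [0, 0, 0, 1, 1, 0], [0, 0, 0, 0, 0, 1]]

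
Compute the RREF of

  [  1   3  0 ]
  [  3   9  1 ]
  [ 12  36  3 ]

R2 → R2 − 3·R1
  [  1   3  0 ]
  [  0   0  1 ]
  [ 12  36  3 ]
R3 → R3 − 12·R1
  [ 1  3  0 ]
  [ 0  0  1 ]
  [ 0  0  3 ]
R3 → R3 − 3·R2
  [ 1  3  0 ]
  [ 0  0  1 ]
  [ 0  0  0 ]

[[1, 3, 0], [0, 0, 1], [0, 0, 0]]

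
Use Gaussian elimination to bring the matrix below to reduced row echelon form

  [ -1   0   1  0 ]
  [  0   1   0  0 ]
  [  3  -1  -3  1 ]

ρ1 → -1·ρ1
  [ 1   0  -1  0 ]
  [ 0   1   0  0 ]
  [ 3  -1  -3  1 ]
ρ3 → ρ3 − 3·ρ1
  [ 1   0  -1  0 ]
  [ 0   1   0  0 ]
  [ 0  -1   0  1 ]
ρ3 → ρ3 + ρ2
  [ 1  0  -1  0 ]
  [ 0  1   0  0 ]
  [ 0  0   0  1 ]

[[1, 0, -1, 0], [0, 1, 0, 0], [0, 0, 0, 1]]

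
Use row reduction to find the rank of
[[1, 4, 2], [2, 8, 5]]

rank = 2

R2 := R2 − 2·R1
  [ 1  4  2 ]
  [ 0  0  1 ]
R1 := R1 − 2·R2
  [ 1  4  0 ]
  [ 0  0  1 ]
The reduced form has 2 nonzero rows.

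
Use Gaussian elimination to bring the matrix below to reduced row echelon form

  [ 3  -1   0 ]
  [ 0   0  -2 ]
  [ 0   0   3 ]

r1 := 1/3·r1
  [ 1  -1/3   0 ]
  [ 0     0  -2 ]
  [ 0     0   3 ]
r2 := -1/2·r2
  [ 1  -1/3  0 ]
  [ 0     0  1 ]
  [ 0     0  3 ]
r3 := r3 − 3·r2
  [ 1  -1/3  0 ]
  [ 0     0  1 ]
  [ 0     0  0 ]

[[1, -1/3, 0], [0, 0, 1], [0, 0, 0]]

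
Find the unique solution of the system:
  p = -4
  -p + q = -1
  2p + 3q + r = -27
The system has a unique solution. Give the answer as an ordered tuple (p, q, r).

Form the augmented matrix and row-reduce:
  [  1  0  0  |   -4 ]
  [ -1  1  0  |   -1 ]
  [  2  3  1  |  -27 ]
R2 → R2 + R1
  [ 1  0  0  |   -4 ]
  [ 0  1  0  |   -5 ]
  [ 2  3  1  |  -27 ]
R3 → R3 − 2·R1
  [ 1  0  0  |   -4 ]
  [ 0  1  0  |   -5 ]
  [ 0  3  1  |  -19 ]
R3 → R3 − 3·R2
  [ 1  0  0  |  -4 ]
  [ 0  1  0  |  -5 ]
  [ 0  0  1  |  -4 ]
Reading off the last column: p = -4, q = -5, r = -4.

(-4, -5, -4)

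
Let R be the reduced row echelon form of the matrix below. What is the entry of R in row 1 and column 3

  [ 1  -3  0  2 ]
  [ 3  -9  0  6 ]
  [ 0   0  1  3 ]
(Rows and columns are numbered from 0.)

ρ2 ← ρ2 − 3·ρ1
  [ 1  -3  0  2 ]
  [ 0   0  0  0 ]
  [ 0   0  1  3 ]
ρ2 <=> ρ3
  [ 1  -3  0  2 ]
  [ 0   0  1  3 ]
  [ 0   0  0  0 ]

3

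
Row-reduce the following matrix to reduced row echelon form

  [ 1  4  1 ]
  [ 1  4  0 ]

R2 -> R2 − R1
  [ 1  4   1 ]
  [ 0  0  -1 ]
R2 -> -1·R2
  [ 1  4  1 ]
  [ 0  0  1 ]
R1 -> R1 − R2
  [ 1  4  0 ]
  [ 0  0  1 ]

[[1, 4, 0], [0, 0, 1]]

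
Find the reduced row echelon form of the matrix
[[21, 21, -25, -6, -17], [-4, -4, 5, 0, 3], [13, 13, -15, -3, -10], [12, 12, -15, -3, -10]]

[[1, 1, 0, 0, 0], [0, 0, 1, 0, 3/5], [0, 0, 0, 1, 1/3], [0, 0, 0, 0, 0]]

r1 := 1/21·r1
r2 := r2 + 4·r1
r3 := r3 − 13·r1
r4 := r4 − 12·r1
r2 := 21/5·r2
r3 := r3 − 10/21·r2
r4 := r4 + 5/7·r2
r3 := 1/3·r3
r4 := r4 + 3·r3
r2 := r2 + 24/5·r3
r1 := r1 + 2/7·r3
r1 := r1 + 25/21·r2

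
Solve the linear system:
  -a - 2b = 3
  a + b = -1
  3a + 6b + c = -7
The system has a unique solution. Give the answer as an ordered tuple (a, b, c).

(1, -2, 2)

Form the augmented matrix and row-reduce:
  [ -1  -2  0  |   3 ]
  [  1   1  0  |  -1 ]
  [  3   6  1  |  -7 ]
Multiply r1 by -1.
  [ 1  2  0  |  -3 ]
  [ 1  1  0  |  -1 ]
  [ 3  6  1  |  -7 ]
Subtract r1 from r2.
  [ 1   2  0  |  -3 ]
  [ 0  -1  0  |   2 ]
  [ 3   6  1  |  -7 ]
Subtract 3 times r1 from r3.
  [ 1   2  0  |  -3 ]
  [ 0  -1  0  |   2 ]
  [ 0   0  1  |   2 ]
Multiply r2 by -1.
  [ 1  2  0  |  -3 ]
  [ 0  1  0  |  -2 ]
  [ 0  0  1  |   2 ]
Subtract 2 times r2 from r1.
  [ 1  0  0  |   1 ]
  [ 0  1  0  |  -2 ]
  [ 0  0  1  |   2 ]
Reading off the last column: a = 1, b = -2, c = 2.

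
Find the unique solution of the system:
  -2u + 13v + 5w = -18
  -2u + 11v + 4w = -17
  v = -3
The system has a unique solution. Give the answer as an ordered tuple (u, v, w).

(2, -3, 5)

Form the augmented matrix and row-reduce:
  [ -2  13  5  |  -18 ]
  [ -2  11  4  |  -17 ]
  [  0   1  0  |   -3 ]
ρ1 := -1/2·ρ1
  [  1  -13/2  -5/2  |    9 ]
  [ -2     11     4  |  -17 ]
  [  0      1     0  |   -3 ]
ρ2 := ρ2 + 2·ρ1
  [ 1  -13/2  -5/2  |   9 ]
  [ 0     -2    -1  |   1 ]
  [ 0      1     0  |  -3 ]
ρ2 := -1/2·ρ2
  [ 1  -13/2  -5/2  |     9 ]
  [ 0      1   1/2  |  -1/2 ]
  [ 0      1     0  |    -3 ]
ρ3 := ρ3 − ρ2
  [ 1  -13/2  -5/2  |     9 ]
  [ 0      1   1/2  |  -1/2 ]
  [ 0      0  -1/2  |  -5/2 ]
ρ3 := -2·ρ3
  [ 1  -13/2  -5/2  |     9 ]
  [ 0      1   1/2  |  -1/2 ]
  [ 0      0     1  |     5 ]
ρ2 := ρ2 − 1/2·ρ3
  [ 1  -13/2  -5/2  |   9 ]
  [ 0      1     0  |  -3 ]
  [ 0      0     1  |   5 ]
ρ1 := ρ1 + 5/2·ρ3
  [ 1  -13/2  0  |  43/2 ]
  [ 0      1  0  |    -3 ]
  [ 0      0  1  |     5 ]
ρ1 := ρ1 + 13/2·ρ2
  [ 1  0  0  |   2 ]
  [ 0  1  0  |  -3 ]
  [ 0  0  1  |   5 ]
Reading off the last column: u = 2, v = -3, w = 5.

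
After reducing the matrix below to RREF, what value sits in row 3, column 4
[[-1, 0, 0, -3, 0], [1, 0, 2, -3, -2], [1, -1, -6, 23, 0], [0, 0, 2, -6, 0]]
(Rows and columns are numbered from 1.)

-3

R1 -> -1·R1
  [ 1   0   0   3   0 ]
  [ 1   0   2  -3  -2 ]
  [ 1  -1  -6  23   0 ]
  [ 0   0   2  -6   0 ]
R2 -> R2 − R1
  [ 1   0   0   3   0 ]
  [ 0   0   2  -6  -2 ]
  [ 1  -1  -6  23   0 ]
  [ 0   0   2  -6   0 ]
R3 -> R3 − R1
  [ 1   0   0   3   0 ]
  [ 0   0   2  -6  -2 ]
  [ 0  -1  -6  20   0 ]
  [ 0   0   2  -6   0 ]
R2 <-> R3
  [ 1   0   0   3   0 ]
  [ 0  -1  -6  20   0 ]
  [ 0   0   2  -6  -2 ]
  [ 0   0   2  -6   0 ]
R2 -> -1·R2
  [ 1  0  0    3   0 ]
  [ 0  1  6  -20   0 ]
  [ 0  0  2   -6  -2 ]
  [ 0  0  2   -6   0 ]
R3 -> 1/2·R3
  [ 1  0  0    3   0 ]
  [ 0  1  6  -20   0 ]
  [ 0  0  1   -3  -1 ]
  [ 0  0  2   -6   0 ]
R4 -> R4 − 2·R3
  [ 1  0  0    3   0 ]
  [ 0  1  6  -20   0 ]
  [ 0  0  1   -3  -1 ]
  [ 0  0  0    0   2 ]
R4 -> 1/2·R4
  [ 1  0  0    3   0 ]
  [ 0  1  6  -20   0 ]
  [ 0  0  1   -3  -1 ]
  [ 0  0  0    0   1 ]
R3 -> R3 + R4
  [ 1  0  0    3  0 ]
  [ 0  1  6  -20  0 ]
  [ 0  0  1   -3  0 ]
  [ 0  0  0    0  1 ]
R2 -> R2 − 6·R3
  [ 1  0  0   3  0 ]
  [ 0  1  0  -2  0 ]
  [ 0  0  1  -3  0 ]
  [ 0  0  0   0  1 ]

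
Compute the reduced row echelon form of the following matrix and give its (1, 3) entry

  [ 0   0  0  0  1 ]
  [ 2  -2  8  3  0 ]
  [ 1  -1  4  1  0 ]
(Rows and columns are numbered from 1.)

Swap ρ1 and ρ2.
Multiply ρ1 by 1/2.
Subtract ρ1 from ρ3.
Swap ρ2 and ρ3.
Multiply ρ2 by -2.
Subtract 3/2 times ρ2 from ρ1.

4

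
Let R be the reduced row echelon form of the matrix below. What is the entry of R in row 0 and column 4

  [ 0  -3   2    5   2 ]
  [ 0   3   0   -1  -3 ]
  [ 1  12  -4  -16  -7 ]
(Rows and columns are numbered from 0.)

ρ1 ↔ ρ3
  [ 1  12  -4  -16  -7 ]
  [ 0   3   0   -1  -3 ]
  [ 0  -3   2    5   2 ]
ρ2 → 1/3·ρ2
  [ 1  12  -4   -16  -7 ]
  [ 0   1   0  -1/3  -1 ]
  [ 0  -3   2     5   2 ]
ρ3 → ρ3 + 3·ρ2
  [ 1  12  -4   -16  -7 ]
  [ 0   1   0  -1/3  -1 ]
  [ 0   0   2     4  -1 ]
ρ3 → 1/2·ρ3
  [ 1  12  -4   -16    -7 ]
  [ 0   1   0  -1/3    -1 ]
  [ 0   0   1     2  -1/2 ]
ρ1 → ρ1 + 4·ρ3
  [ 1  12  0    -8    -9 ]
  [ 0   1  0  -1/3    -1 ]
  [ 0   0  1     2  -1/2 ]
ρ1 → ρ1 − 12·ρ2
  [ 1  0  0    -4     3 ]
  [ 0  1  0  -1/3    -1 ]
  [ 0  0  1     2  -1/2 ]

3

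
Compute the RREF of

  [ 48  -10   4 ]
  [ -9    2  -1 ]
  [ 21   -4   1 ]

r1 -> 1/48·r1
  [  1  -5/24  1/12 ]
  [ -9      2    -1 ]
  [ 21     -4     1 ]
r2 -> r2 + 9·r1
  [  1  -5/24  1/12 ]
  [  0    1/8  -1/4 ]
  [ 21     -4     1 ]
r3 -> r3 − 21·r1
  [ 1  -5/24  1/12 ]
  [ 0    1/8  -1/4 ]
  [ 0    3/8  -3/4 ]
r2 -> 8·r2
  [ 1  -5/24  1/12 ]
  [ 0      1    -2 ]
  [ 0    3/8  -3/4 ]
r3 -> r3 − 3/8·r2
  [ 1  -5/24  1/12 ]
  [ 0      1    -2 ]
  [ 0      0     0 ]
r1 -> r1 + 5/24·r2
  [ 1  0  -1/3 ]
  [ 0  1    -2 ]
  [ 0  0     0 ]

[[1, 0, -1/3], [0, 1, -2], [0, 0, 0]]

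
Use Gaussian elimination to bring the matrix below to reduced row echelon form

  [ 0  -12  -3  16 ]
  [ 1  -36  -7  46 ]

ρ1 ↔ ρ2
  [ 1  -36  -7  46 ]
  [ 0  -12  -3  16 ]
ρ2 → -1/12·ρ2
  [ 1  -36   -7    46 ]
  [ 0    1  1/4  -4/3 ]
ρ1 → ρ1 + 36·ρ2
  [ 1  0    2    -2 ]
  [ 0  1  1/4  -4/3 ]

[[1, 0, 2, -2], [0, 1, 1/4, -4/3]]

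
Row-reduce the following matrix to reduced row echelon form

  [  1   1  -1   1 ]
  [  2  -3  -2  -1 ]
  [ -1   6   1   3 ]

Subtract 2 times R1 from R2.
  [  1   1  -1   1 ]
  [  0  -5   0  -3 ]
  [ -1   6   1   3 ]
Add R1 to R3.
  [ 1   1  -1   1 ]
  [ 0  -5   0  -3 ]
  [ 0   7   0   4 ]
Multiply R2 by -1/5.
  [ 1  1  -1    1 ]
  [ 0  1   0  3/5 ]
  [ 0  7   0    4 ]
Subtract 7 times R2 from R3.
  [ 1  1  -1     1 ]
  [ 0  1   0   3/5 ]
  [ 0  0   0  -1/5 ]
Multiply R3 by -5.
  [ 1  1  -1    1 ]
  [ 0  1   0  3/5 ]
  [ 0  0   0    1 ]
Subtract 3/5 times R3 from R2.
  [ 1  1  -1  1 ]
  [ 0  1   0  0 ]
  [ 0  0   0  1 ]
Subtract R3 from R1.
  [ 1  1  -1  0 ]
  [ 0  1   0  0 ]
  [ 0  0   0  1 ]
Subtract R2 from R1.
  [ 1  0  -1  0 ]
  [ 0  1   0  0 ]
  [ 0  0   0  1 ]

[[1, 0, -1, 0], [0, 1, 0, 0], [0, 0, 0, 1]]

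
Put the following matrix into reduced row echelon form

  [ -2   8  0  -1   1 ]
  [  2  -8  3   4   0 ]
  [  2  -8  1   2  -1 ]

r1 ← -1/2·r1
  [ 1  -4  0  1/2  -1/2 ]
  [ 2  -8  3    4     0 ]
  [ 2  -8  1    2    -1 ]
r2 ← r2 − 2·r1
  [ 1  -4  0  1/2  -1/2 ]
  [ 0   0  3    3     1 ]
  [ 2  -8  1    2    -1 ]
r3 ← r3 − 2·r1
  [ 1  -4  0  1/2  -1/2 ]
  [ 0   0  3    3     1 ]
  [ 0   0  1    1     0 ]
r2 ← 1/3·r2
  [ 1  -4  0  1/2  -1/2 ]
  [ 0   0  1    1   1/3 ]
  [ 0   0  1    1     0 ]
r3 ← r3 − r2
  [ 1  -4  0  1/2  -1/2 ]
  [ 0   0  1    1   1/3 ]
  [ 0   0  0    0  -1/3 ]
r3 ← -3·r3
  [ 1  -4  0  1/2  -1/2 ]
  [ 0   0  1    1   1/3 ]
  [ 0   0  0    0     1 ]
r2 ← r2 − 1/3·r3
  [ 1  -4  0  1/2  -1/2 ]
  [ 0   0  1    1     0 ]
  [ 0   0  0    0     1 ]
r1 ← r1 + 1/2·r3
  [ 1  -4  0  1/2  0 ]
  [ 0   0  1    1  0 ]
  [ 0   0  0    0  1 ]

[[1, -4, 0, 1/2, 0], [0, 0, 1, 1, 0], [0, 0, 0, 0, 1]]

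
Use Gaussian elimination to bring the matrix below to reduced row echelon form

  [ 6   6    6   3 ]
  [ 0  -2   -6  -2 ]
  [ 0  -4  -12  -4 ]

[[1, 0, -2, -1/2], [0, 1, 3, 1], [0, 0, 0, 0]]

R1 := 1/6·R1
  [ 1   1    1  1/2 ]
  [ 0  -2   -6   -2 ]
  [ 0  -4  -12   -4 ]
R2 := -1/2·R2
  [ 1   1    1  1/2 ]
  [ 0   1    3    1 ]
  [ 0  -4  -12   -4 ]
R3 := R3 + 4·R2
  [ 1  1  1  1/2 ]
  [ 0  1  3    1 ]
  [ 0  0  0    0 ]
R1 := R1 − R2
  [ 1  0  -2  -1/2 ]
  [ 0  1   3     1 ]
  [ 0  0   0     0 ]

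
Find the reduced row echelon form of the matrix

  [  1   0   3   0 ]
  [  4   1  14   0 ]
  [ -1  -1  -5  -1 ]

r2 ← r2 − 4·r1
r3 ← r3 + r1
r3 ← r3 + r2
r3 ← -1·r3

[[1, 0, 3, 0], [0, 1, 2, 0], [0, 0, 0, 1]]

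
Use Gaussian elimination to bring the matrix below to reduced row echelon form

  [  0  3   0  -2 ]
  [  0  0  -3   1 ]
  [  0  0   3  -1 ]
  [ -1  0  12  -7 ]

r1 <=> r4
  [ -1  0  12  -7 ]
  [  0  0  -3   1 ]
  [  0  0   3  -1 ]
  [  0  3   0  -2 ]
r1 ← -1·r1
  [ 1  0  -12   7 ]
  [ 0  0   -3   1 ]
  [ 0  0    3  -1 ]
  [ 0  3    0  -2 ]
r2 <=> r4
  [ 1  0  -12   7 ]
  [ 0  3    0  -2 ]
  [ 0  0    3  -1 ]
  [ 0  0   -3   1 ]
r2 ← 1/3·r2
  [ 1  0  -12     7 ]
  [ 0  1    0  -2/3 ]
  [ 0  0    3    -1 ]
  [ 0  0   -3     1 ]
r3 ← 1/3·r3
  [ 1  0  -12     7 ]
  [ 0  1    0  -2/3 ]
  [ 0  0    1  -1/3 ]
  [ 0  0   -3     1 ]
r4 ← r4 + 3·r3
  [ 1  0  -12     7 ]
  [ 0  1    0  -2/3 ]
  [ 0  0    1  -1/3 ]
  [ 0  0    0     0 ]
r1 ← r1 + 12·r3
  [ 1  0  0     3 ]
  [ 0  1  0  -2/3 ]
  [ 0  0  1  -1/3 ]
  [ 0  0  0     0 ]

[[1, 0, 0, 3], [0, 1, 0, -2/3], [0, 0, 1, -1/3], [0, 0, 0, 0]]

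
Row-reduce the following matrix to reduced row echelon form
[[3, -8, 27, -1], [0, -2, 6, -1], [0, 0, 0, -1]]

[[1, 0, 1, 0], [0, 1, -3, 0], [0, 0, 0, 1]]

Multiply R1 by 1/3.
  [ 1  -8/3  9  -1/3 ]
  [ 0    -2  6    -1 ]
  [ 0     0  0    -1 ]
Multiply R2 by -1/2.
  [ 1  -8/3   9  -1/3 ]
  [ 0     1  -3   1/2 ]
  [ 0     0   0    -1 ]
Multiply R3 by -1.
  [ 1  -8/3   9  -1/3 ]
  [ 0     1  -3   1/2 ]
  [ 0     0   0     1 ]
Subtract 1/2 times R3 from R2.
  [ 1  -8/3   9  -1/3 ]
  [ 0     1  -3     0 ]
  [ 0     0   0     1 ]
Add 1/3 times R3 to R1.
  [ 1  -8/3   9  0 ]
  [ 0     1  -3  0 ]
  [ 0     0   0  1 ]
Add 8/3 times R2 to R1.
  [ 1  0   1  0 ]
  [ 0  1  -3  0 ]
  [ 0  0   0  1 ]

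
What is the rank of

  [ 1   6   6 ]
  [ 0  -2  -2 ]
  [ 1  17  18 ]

rank = 3

ρ3 := ρ3 − ρ1
  [ 1   6   6 ]
  [ 0  -2  -2 ]
  [ 0  11  12 ]
ρ2 := -1/2·ρ2
  [ 1   6   6 ]
  [ 0   1   1 ]
  [ 0  11  12 ]
ρ3 := ρ3 − 11·ρ2
  [ 1  6  6 ]
  [ 0  1  1 ]
  [ 0  0  1 ]
ρ2 := ρ2 − ρ3
  [ 1  6  6 ]
  [ 0  1  0 ]
  [ 0  0  1 ]
ρ1 := ρ1 − 6·ρ3
  [ 1  6  0 ]
  [ 0  1  0 ]
  [ 0  0  1 ]
ρ1 := ρ1 − 6·ρ2
  [ 1  0  0 ]
  [ 0  1  0 ]
  [ 0  0  1 ]
The reduced form has 3 nonzero rows.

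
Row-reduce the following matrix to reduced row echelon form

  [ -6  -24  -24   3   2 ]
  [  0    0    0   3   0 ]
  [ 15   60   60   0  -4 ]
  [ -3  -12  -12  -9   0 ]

R1 ← -1/6·R1
R3 ← R3 − 15·R1
R4 ← R4 + 3·R1
R2 ← 1/3·R2
R3 ← R3 − 15/2·R2
R4 ← R4 + 21/2·R2
R4 ← R4 + R3
R1 ← R1 + 1/3·R3
R1 ← R1 + 1/2·R2

[[1, 4, 4, 0, 0], [0, 0, 0, 1, 0], [0, 0, 0, 0, 1], [0, 0, 0, 0, 0]]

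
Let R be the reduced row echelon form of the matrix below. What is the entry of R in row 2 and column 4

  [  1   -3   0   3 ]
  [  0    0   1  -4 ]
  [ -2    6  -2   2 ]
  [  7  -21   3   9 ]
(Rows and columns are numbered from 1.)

r3 -> r3 + 2·r1
  [ 1   -3   0   3 ]
  [ 0    0   1  -4 ]
  [ 0    0  -2   8 ]
  [ 7  -21   3   9 ]
r4 -> r4 − 7·r1
  [ 1  -3   0    3 ]
  [ 0   0   1   -4 ]
  [ 0   0  -2    8 ]
  [ 0   0   3  -12 ]
r3 -> r3 + 2·r2
  [ 1  -3  0    3 ]
  [ 0   0  1   -4 ]
  [ 0   0  0    0 ]
  [ 0   0  3  -12 ]
r4 -> r4 − 3·r2
  [ 1  -3  0   3 ]
  [ 0   0  1  -4 ]
  [ 0   0  0   0 ]
  [ 0   0  0   0 ]

-4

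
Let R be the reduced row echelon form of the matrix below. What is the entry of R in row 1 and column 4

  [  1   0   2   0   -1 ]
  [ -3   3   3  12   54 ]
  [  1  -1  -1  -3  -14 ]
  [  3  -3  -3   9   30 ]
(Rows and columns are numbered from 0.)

r2 → r2 + 3·r1
  [ 1   0   2   0   -1 ]
  [ 0   3   9  12   51 ]
  [ 1  -1  -1  -3  -14 ]
  [ 3  -3  -3   9   30 ]
r3 → r3 − r1
  [ 1   0   2   0   -1 ]
  [ 0   3   9  12   51 ]
  [ 0  -1  -3  -3  -13 ]
  [ 3  -3  -3   9   30 ]
r4 → r4 − 3·r1
  [ 1   0   2   0   -1 ]
  [ 0   3   9  12   51 ]
  [ 0  -1  -3  -3  -13 ]
  [ 0  -3  -9   9   33 ]
r2 → 1/3·r2
  [ 1   0   2   0   -1 ]
  [ 0   1   3   4   17 ]
  [ 0  -1  -3  -3  -13 ]
  [ 0  -3  -9   9   33 ]
r3 → r3 + r2
  [ 1   0   2  0  -1 ]
  [ 0   1   3  4  17 ]
  [ 0   0   0  1   4 ]
  [ 0  -3  -9  9  33 ]
r4 → r4 + 3·r2
  [ 1  0  2   0  -1 ]
  [ 0  1  3   4  17 ]
  [ 0  0  0   1   4 ]
  [ 0  0  0  21  84 ]
r4 → r4 − 21·r3
  [ 1  0  2  0  -1 ]
  [ 0  1  3  4  17 ]
  [ 0  0  0  1   4 ]
  [ 0  0  0  0   0 ]
r2 → r2 − 4·r3
  [ 1  0  2  0  -1 ]
  [ 0  1  3  0   1 ]
  [ 0  0  0  1   4 ]
  [ 0  0  0  0   0 ]

1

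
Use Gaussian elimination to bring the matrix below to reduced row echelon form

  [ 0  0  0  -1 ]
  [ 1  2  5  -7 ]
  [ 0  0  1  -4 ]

r1 ↔ r2
  [ 1  2  5  -7 ]
  [ 0  0  0  -1 ]
  [ 0  0  1  -4 ]
r2 ↔ r3
  [ 1  2  5  -7 ]
  [ 0  0  1  -4 ]
  [ 0  0  0  -1 ]
r3 := -1·r3
  [ 1  2  5  -7 ]
  [ 0  0  1  -4 ]
  [ 0  0  0   1 ]
r2 := r2 + 4·r3
  [ 1  2  5  -7 ]
  [ 0  0  1   0 ]
  [ 0  0  0   1 ]
r1 := r1 + 7·r3
  [ 1  2  5  0 ]
  [ 0  0  1  0 ]
  [ 0  0  0  1 ]
r1 := r1 − 5·r2
  [ 1  2  0  0 ]
  [ 0  0  1  0 ]
  [ 0  0  0  1 ]

[[1, 2, 0, 0], [0, 0, 1, 0], [0, 0, 0, 1]]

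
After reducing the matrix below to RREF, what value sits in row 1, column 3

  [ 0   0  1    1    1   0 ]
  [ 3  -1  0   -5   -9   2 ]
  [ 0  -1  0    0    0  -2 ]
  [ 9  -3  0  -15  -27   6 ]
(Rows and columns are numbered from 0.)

0

R1 <=> R2
  [ 3  -1  0   -5   -9   2 ]
  [ 0   0  1    1    1   0 ]
  [ 0  -1  0    0    0  -2 ]
  [ 9  -3  0  -15  -27   6 ]
R1 → 1/3·R1
  [ 1  -1/3  0  -5/3   -3  2/3 ]
  [ 0     0  1     1    1    0 ]
  [ 0    -1  0     0    0   -2 ]
  [ 9    -3  0   -15  -27    6 ]
R4 → R4 − 9·R1
  [ 1  -1/3  0  -5/3  -3  2/3 ]
  [ 0     0  1     1   1    0 ]
  [ 0    -1  0     0   0   -2 ]
  [ 0     0  0     0   0    0 ]
R2 <=> R3
  [ 1  -1/3  0  -5/3  -3  2/3 ]
  [ 0    -1  0     0   0   -2 ]
  [ 0     0  1     1   1    0 ]
  [ 0     0  0     0   0    0 ]
R2 → -1·R2
  [ 1  -1/3  0  -5/3  -3  2/3 ]
  [ 0     1  0     0   0    2 ]
  [ 0     0  1     1   1    0 ]
  [ 0     0  0     0   0    0 ]
R1 → R1 + 1/3·R2
  [ 1  0  0  -5/3  -3  4/3 ]
  [ 0  1  0     0   0    2 ]
  [ 0  0  1     1   1    0 ]
  [ 0  0  0     0   0    0 ]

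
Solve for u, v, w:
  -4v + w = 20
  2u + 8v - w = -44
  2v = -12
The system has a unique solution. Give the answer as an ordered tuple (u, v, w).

(0, -6, -4)

Form the augmented matrix and row-reduce:
  [ 0  -4   1  |   20 ]
  [ 2   8  -1  |  -44 ]
  [ 0   2   0  |  -12 ]
R1 ↔ R2
  [ 2   8  -1  |  -44 ]
  [ 0  -4   1  |   20 ]
  [ 0   2   0  |  -12 ]
R1 → 1/2·R1
  [ 1   4  -1/2  |  -22 ]
  [ 0  -4     1  |   20 ]
  [ 0   2     0  |  -12 ]
R2 → -1/4·R2
  [ 1  4  -1/2  |  -22 ]
  [ 0  1  -1/4  |   -5 ]
  [ 0  2     0  |  -12 ]
R3 → R3 − 2·R2
  [ 1  4  -1/2  |  -22 ]
  [ 0  1  -1/4  |   -5 ]
  [ 0  0   1/2  |   -2 ]
R3 → 2·R3
  [ 1  4  -1/2  |  -22 ]
  [ 0  1  -1/4  |   -5 ]
  [ 0  0     1  |   -4 ]
R2 → R2 + 1/4·R3
  [ 1  4  -1/2  |  -22 ]
  [ 0  1     0  |   -6 ]
  [ 0  0     1  |   -4 ]
R1 → R1 + 1/2·R3
  [ 1  4  0  |  -24 ]
  [ 0  1  0  |   -6 ]
  [ 0  0  1  |   -4 ]
R1 → R1 − 4·R2
  [ 1  0  0  |   0 ]
  [ 0  1  0  |  -6 ]
  [ 0  0  1  |  -4 ]
Reading off the last column: u = 0, v = -6, w = -4.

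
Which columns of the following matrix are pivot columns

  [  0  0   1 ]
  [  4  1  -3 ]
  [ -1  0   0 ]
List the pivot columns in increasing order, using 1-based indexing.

1, 2, 3

ρ1 <-> ρ2
  [  4  1  -3 ]
  [  0  0   1 ]
  [ -1  0   0 ]
ρ1 := 1/4·ρ1
  [  1  1/4  -3/4 ]
  [  0    0     1 ]
  [ -1    0     0 ]
ρ3 := ρ3 + ρ1
  [ 1  1/4  -3/4 ]
  [ 0    0     1 ]
  [ 0  1/4  -3/4 ]
ρ2 <-> ρ3
  [ 1  1/4  -3/4 ]
  [ 0  1/4  -3/4 ]
  [ 0    0     1 ]
ρ2 := 4·ρ2
  [ 1  1/4  -3/4 ]
  [ 0    1    -3 ]
  [ 0    0     1 ]
ρ2 := ρ2 + 3·ρ3
  [ 1  1/4  -3/4 ]
  [ 0    1     0 ]
  [ 0    0     1 ]
ρ1 := ρ1 + 3/4·ρ3
  [ 1  1/4  0 ]
  [ 0    1  0 ]
  [ 0    0  1 ]
ρ1 := ρ1 − 1/4·ρ2
  [ 1  0  0 ]
  [ 0  1  0 ]
  [ 0  0  1 ]
Pivot columns are the columns containing a leading 1.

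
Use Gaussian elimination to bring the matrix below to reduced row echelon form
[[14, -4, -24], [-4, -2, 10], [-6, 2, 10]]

[[1, 0, -2], [0, 1, -1], [0, 0, 0]]

R1 → 1/14·R1
  [  1  -2/7  -12/7 ]
  [ -4    -2     10 ]
  [ -6     2     10 ]
R2 → R2 + 4·R1
  [  1   -2/7  -12/7 ]
  [  0  -22/7   22/7 ]
  [ -6      2     10 ]
R3 → R3 + 6·R1
  [ 1   -2/7  -12/7 ]
  [ 0  -22/7   22/7 ]
  [ 0    2/7   -2/7 ]
R2 → -7/22·R2
  [ 1  -2/7  -12/7 ]
  [ 0     1     -1 ]
  [ 0   2/7   -2/7 ]
R3 → R3 − 2/7·R2
  [ 1  -2/7  -12/7 ]
  [ 0     1     -1 ]
  [ 0     0      0 ]
R1 → R1 + 2/7·R2
  [ 1  0  -2 ]
  [ 0  1  -1 ]
  [ 0  0   0 ]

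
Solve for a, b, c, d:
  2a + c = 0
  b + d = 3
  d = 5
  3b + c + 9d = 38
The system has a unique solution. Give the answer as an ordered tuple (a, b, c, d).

(1/2, -2, -1, 5)

Form the augmented matrix and row-reduce:
  [ 2  0  1  0  |   0 ]
  [ 0  1  0  1  |   3 ]
  [ 0  0  0  1  |   5 ]
  [ 0  3  1  9  |  38 ]
Multiply R1 by 1/2.
  [ 1  0  1/2  0  |   0 ]
  [ 0  1    0  1  |   3 ]
  [ 0  0    0  1  |   5 ]
  [ 0  3    1  9  |  38 ]
Subtract 3 times R2 from R4.
  [ 1  0  1/2  0  |   0 ]
  [ 0  1    0  1  |   3 ]
  [ 0  0    0  1  |   5 ]
  [ 0  0    1  6  |  29 ]
Swap R3 and R4.
  [ 1  0  1/2  0  |   0 ]
  [ 0  1    0  1  |   3 ]
  [ 0  0    1  6  |  29 ]
  [ 0  0    0  1  |   5 ]
Subtract 6 times R4 from R3.
  [ 1  0  1/2  0  |   0 ]
  [ 0  1    0  1  |   3 ]
  [ 0  0    1  0  |  -1 ]
  [ 0  0    0  1  |   5 ]
Subtract R4 from R2.
  [ 1  0  1/2  0  |   0 ]
  [ 0  1    0  0  |  -2 ]
  [ 0  0    1  0  |  -1 ]
  [ 0  0    0  1  |   5 ]
Subtract 1/2 times R3 from R1.
  [ 1  0  0  0  |  1/2 ]
  [ 0  1  0  0  |   -2 ]
  [ 0  0  1  0  |   -1 ]
  [ 0  0  0  1  |    5 ]
Reading off the last column: a = 1/2, b = -2, c = -1, d = 5.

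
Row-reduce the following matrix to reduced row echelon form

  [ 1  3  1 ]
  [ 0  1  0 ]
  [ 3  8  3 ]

[[1, 0, 1], [0, 1, 0], [0, 0, 0]]

ρ3 ← ρ3 − 3·ρ1
ρ3 ← ρ3 + ρ2
ρ1 ← ρ1 − 3·ρ2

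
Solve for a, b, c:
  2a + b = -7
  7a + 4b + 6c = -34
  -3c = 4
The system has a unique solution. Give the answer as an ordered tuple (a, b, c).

(-2, -3, -4/3)

Form the augmented matrix and row-reduce:
  [ 2  1   0  |   -7 ]
  [ 7  4   6  |  -34 ]
  [ 0  0  -3  |    4 ]
R1 ← 1/2·R1
  [ 1  1/2   0  |  -7/2 ]
  [ 7    4   6  |   -34 ]
  [ 0    0  -3  |     4 ]
R2 ← R2 − 7·R1
  [ 1  1/2   0  |   -7/2 ]
  [ 0  1/2   6  |  -19/2 ]
  [ 0    0  -3  |      4 ]
R2 ← 2·R2
  [ 1  1/2   0  |  -7/2 ]
  [ 0    1  12  |   -19 ]
  [ 0    0  -3  |     4 ]
R3 ← -1/3·R3
  [ 1  1/2   0  |  -7/2 ]
  [ 0    1  12  |   -19 ]
  [ 0    0   1  |  -4/3 ]
R2 ← R2 − 12·R3
  [ 1  1/2  0  |  -7/2 ]
  [ 0    1  0  |    -3 ]
  [ 0    0  1  |  -4/3 ]
R1 ← R1 − 1/2·R2
  [ 1  0  0  |    -2 ]
  [ 0  1  0  |    -3 ]
  [ 0  0  1  |  -4/3 ]
Reading off the last column: a = -2, b = -3, c = -4/3.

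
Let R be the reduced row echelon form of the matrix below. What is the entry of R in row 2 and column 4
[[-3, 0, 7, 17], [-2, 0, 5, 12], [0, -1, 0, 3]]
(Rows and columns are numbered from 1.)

-3

ρ1 -> -1/3·ρ1
  [  1   0  -7/3  -17/3 ]
  [ -2   0     5     12 ]
  [  0  -1     0      3 ]
ρ2 -> ρ2 + 2·ρ1
  [ 1   0  -7/3  -17/3 ]
  [ 0   0   1/3    2/3 ]
  [ 0  -1     0      3 ]
ρ2 <-> ρ3
  [ 1   0  -7/3  -17/3 ]
  [ 0  -1     0      3 ]
  [ 0   0   1/3    2/3 ]
ρ2 -> -1·ρ2
  [ 1  0  -7/3  -17/3 ]
  [ 0  1     0     -3 ]
  [ 0  0   1/3    2/3 ]
ρ3 -> 3·ρ3
  [ 1  0  -7/3  -17/3 ]
  [ 0  1     0     -3 ]
  [ 0  0     1      2 ]
ρ1 -> ρ1 + 7/3·ρ3
  [ 1  0  0  -1 ]
  [ 0  1  0  -3 ]
  [ 0  0  1   2 ]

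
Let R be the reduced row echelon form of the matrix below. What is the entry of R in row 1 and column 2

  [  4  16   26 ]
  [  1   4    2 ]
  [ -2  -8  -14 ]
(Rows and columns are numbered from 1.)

R1 -> 1/4·R1
R2 -> R2 − R1
R3 -> R3 + 2·R1
R2 -> -2/9·R2
R3 -> R3 + R2
R1 -> R1 − 13/2·R2

4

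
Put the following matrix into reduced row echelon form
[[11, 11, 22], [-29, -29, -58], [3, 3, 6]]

[[1, 1, 2], [0, 0, 0], [0, 0, 0]]

Multiply ρ1 by 1/11.
  [   1    1    2 ]
  [ -29  -29  -58 ]
  [   3    3    6 ]
Add 29 times ρ1 to ρ2.
  [ 1  1  2 ]
  [ 0  0  0 ]
  [ 3  3  6 ]
Subtract 3 times ρ1 from ρ3.
  [ 1  1  2 ]
  [ 0  0  0 ]
  [ 0  0  0 ]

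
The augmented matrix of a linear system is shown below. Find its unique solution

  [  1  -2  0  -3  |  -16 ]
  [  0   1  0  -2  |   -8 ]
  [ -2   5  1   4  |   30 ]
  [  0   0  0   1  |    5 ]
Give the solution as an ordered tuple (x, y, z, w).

Add 2 times ρ1 to ρ3.
  [ 1  -2  0  -3  |  -16 ]
  [ 0   1  0  -2  |   -8 ]
  [ 0   1  1  -2  |   -2 ]
  [ 0   0  0   1  |    5 ]
Subtract ρ2 from ρ3.
  [ 1  -2  0  -3  |  -16 ]
  [ 0   1  0  -2  |   -8 ]
  [ 0   0  1   0  |    6 ]
  [ 0   0  0   1  |    5 ]
Add 2 times ρ4 to ρ2.
  [ 1  -2  0  -3  |  -16 ]
  [ 0   1  0   0  |    2 ]
  [ 0   0  1   0  |    6 ]
  [ 0   0  0   1  |    5 ]
Add 3 times ρ4 to ρ1.
  [ 1  -2  0  0  |  -1 ]
  [ 0   1  0  0  |   2 ]
  [ 0   0  1  0  |   6 ]
  [ 0   0  0  1  |   5 ]
Add 2 times ρ2 to ρ1.
  [ 1  0  0  0  |  3 ]
  [ 0  1  0  0  |  2 ]
  [ 0  0  1  0  |  6 ]
  [ 0  0  0  1  |  5 ]
Reading off the last column: x = 3, y = 2, z = 6, w = 5.

(3, 2, 6, 5)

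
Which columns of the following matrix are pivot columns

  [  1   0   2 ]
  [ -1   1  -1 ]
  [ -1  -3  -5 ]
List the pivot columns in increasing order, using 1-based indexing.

R2 -> R2 + R1
  [  1   0   2 ]
  [  0   1   1 ]
  [ -1  -3  -5 ]
R3 -> R3 + R1
  [ 1   0   2 ]
  [ 0   1   1 ]
  [ 0  -3  -3 ]
R3 -> R3 + 3·R2
  [ 1  0  2 ]
  [ 0  1  1 ]
  [ 0  0  0 ]
Pivot columns are the columns containing a leading 1.

1, 2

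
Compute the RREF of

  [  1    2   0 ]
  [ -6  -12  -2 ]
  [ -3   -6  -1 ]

[[1, 2, 0], [0, 0, 1], [0, 0, 0]]

R2 -> R2 + 6·R1
  [  1   2   0 ]
  [  0   0  -2 ]
  [ -3  -6  -1 ]
R3 -> R3 + 3·R1
  [ 1  2   0 ]
  [ 0  0  -2 ]
  [ 0  0  -1 ]
R2 -> -1/2·R2
  [ 1  2   0 ]
  [ 0  0   1 ]
  [ 0  0  -1 ]
R3 -> R3 + R2
  [ 1  2  0 ]
  [ 0  0  1 ]
  [ 0  0  0 ]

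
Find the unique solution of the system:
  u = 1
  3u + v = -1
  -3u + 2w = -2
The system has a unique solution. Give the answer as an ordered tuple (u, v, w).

(1, -4, 1/2)

Form the augmented matrix and row-reduce:
  [  1  0  0  |   1 ]
  [  3  1  0  |  -1 ]
  [ -3  0  2  |  -2 ]
r2 ← r2 − 3·r1
r3 ← r3 + 3·r1
r3 ← 1/2·r3
Reading off the last column: u = 1, v = -4, w = 1/2.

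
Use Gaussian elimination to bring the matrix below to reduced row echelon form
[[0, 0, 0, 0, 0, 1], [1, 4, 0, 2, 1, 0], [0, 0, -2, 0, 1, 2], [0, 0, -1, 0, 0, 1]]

[[1, 4, 0, 2, 0, 0], [0, 0, 1, 0, 0, 0], [0, 0, 0, 0, 1, 0], [0, 0, 0, 0, 0, 1]]

R1 ↔ R2
  [ 1  4   0  2  1  0 ]
  [ 0  0   0  0  0  1 ]
  [ 0  0  -2  0  1  2 ]
  [ 0  0  -1  0  0  1 ]
R2 ↔ R3
  [ 1  4   0  2  1  0 ]
  [ 0  0  -2  0  1  2 ]
  [ 0  0   0  0  0  1 ]
  [ 0  0  -1  0  0  1 ]
R2 -> -1/2·R2
  [ 1  4   0  2     1   0 ]
  [ 0  0   1  0  -1/2  -1 ]
  [ 0  0   0  0     0   1 ]
  [ 0  0  -1  0     0   1 ]
R4 -> R4 + R2
  [ 1  4  0  2     1   0 ]
  [ 0  0  1  0  -1/2  -1 ]
  [ 0  0  0  0     0   1 ]
  [ 0  0  0  0  -1/2   0 ]
R3 ↔ R4
  [ 1  4  0  2     1   0 ]
  [ 0  0  1  0  -1/2  -1 ]
  [ 0  0  0  0  -1/2   0 ]
  [ 0  0  0  0     0   1 ]
R3 -> -2·R3
  [ 1  4  0  2     1   0 ]
  [ 0  0  1  0  -1/2  -1 ]
  [ 0  0  0  0     1   0 ]
  [ 0  0  0  0     0   1 ]
R2 -> R2 + R4
  [ 1  4  0  2     1  0 ]
  [ 0  0  1  0  -1/2  0 ]
  [ 0  0  0  0     1  0 ]
  [ 0  0  0  0     0  1 ]
R2 -> R2 + 1/2·R3
  [ 1  4  0  2  1  0 ]
  [ 0  0  1  0  0  0 ]
  [ 0  0  0  0  1  0 ]
  [ 0  0  0  0  0  1 ]
R1 -> R1 − R3
  [ 1  4  0  2  0  0 ]
  [ 0  0  1  0  0  0 ]
  [ 0  0  0  0  1  0 ]
  [ 0  0  0  0  0  1 ]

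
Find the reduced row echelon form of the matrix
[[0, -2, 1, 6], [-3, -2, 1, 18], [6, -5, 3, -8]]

r1 <-> r2
  [ -3  -2  1  18 ]
  [  0  -2  1   6 ]
  [  6  -5  3  -8 ]
r1 → -1/3·r1
  [ 1  2/3  -1/3  -6 ]
  [ 0   -2     1   6 ]
  [ 6   -5     3  -8 ]
r3 → r3 − 6·r1
  [ 1  2/3  -1/3  -6 ]
  [ 0   -2     1   6 ]
  [ 0   -9     5  28 ]
r2 → -1/2·r2
  [ 1  2/3  -1/3  -6 ]
  [ 0    1  -1/2  -3 ]
  [ 0   -9     5  28 ]
r3 → r3 + 9·r2
  [ 1  2/3  -1/3  -6 ]
  [ 0    1  -1/2  -3 ]
  [ 0    0   1/2   1 ]
r3 → 2·r3
  [ 1  2/3  -1/3  -6 ]
  [ 0    1  -1/2  -3 ]
  [ 0    0     1   2 ]
r2 → r2 + 1/2·r3
  [ 1  2/3  -1/3  -6 ]
  [ 0    1     0  -2 ]
  [ 0    0     1   2 ]
r1 → r1 + 1/3·r3
  [ 1  2/3  0  -16/3 ]
  [ 0    1  0     -2 ]
  [ 0    0  1      2 ]
r1 → r1 − 2/3·r2
  [ 1  0  0  -4 ]
  [ 0  1  0  -2 ]
  [ 0  0  1   2 ]

[[1, 0, 0, -4], [0, 1, 0, -2], [0, 0, 1, 2]]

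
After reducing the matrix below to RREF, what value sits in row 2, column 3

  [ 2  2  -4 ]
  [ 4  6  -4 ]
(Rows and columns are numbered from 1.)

r1 ← 1/2·r1
  [ 1  1  -2 ]
  [ 4  6  -4 ]
r2 ← r2 − 4·r1
  [ 1  1  -2 ]
  [ 0  2   4 ]
r2 ← 1/2·r2
  [ 1  1  -2 ]
  [ 0  1   2 ]
r1 ← r1 − r2
  [ 1  0  -4 ]
  [ 0  1   2 ]

2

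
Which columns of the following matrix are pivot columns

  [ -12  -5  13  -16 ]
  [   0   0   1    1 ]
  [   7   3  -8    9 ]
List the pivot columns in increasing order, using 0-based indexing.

R1 -> -1/12·R1
  [ 1  5/12  -13/12  4/3 ]
  [ 0     0       1    1 ]
  [ 7     3      -8    9 ]
R3 -> R3 − 7·R1
  [ 1  5/12  -13/12   4/3 ]
  [ 0     0       1     1 ]
  [ 0  1/12   -5/12  -1/3 ]
R2 <-> R3
  [ 1  5/12  -13/12   4/3 ]
  [ 0  1/12   -5/12  -1/3 ]
  [ 0     0       1     1 ]
R2 -> 12·R2
  [ 1  5/12  -13/12  4/3 ]
  [ 0     1      -5   -4 ]
  [ 0     0       1    1 ]
R2 -> R2 + 5·R3
  [ 1  5/12  -13/12  4/3 ]
  [ 0     1       0    1 ]
  [ 0     0       1    1 ]
R1 -> R1 + 13/12·R3
  [ 1  5/12  0  29/12 ]
  [ 0     1  0      1 ]
  [ 0     0  1      1 ]
R1 -> R1 − 5/12·R2
  [ 1  0  0  2 ]
  [ 0  1  0  1 ]
  [ 0  0  1  1 ]
Pivot columns are the columns containing a leading 1.

0, 1, 2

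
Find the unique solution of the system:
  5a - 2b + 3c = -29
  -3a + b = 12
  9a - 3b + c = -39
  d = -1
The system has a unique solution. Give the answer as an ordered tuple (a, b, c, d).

Form the augmented matrix and row-reduce:
  [  5  -2  3  0  |  -29 ]
  [ -3   1  0  0  |   12 ]
  [  9  -3  1  0  |  -39 ]
  [  0   0  0  1  |   -1 ]
R1 := 1/5·R1
  [  1  -2/5  3/5  0  |  -29/5 ]
  [ -3     1    0  0  |     12 ]
  [  9    -3    1  0  |    -39 ]
  [  0     0    0  1  |     -1 ]
R2 := R2 + 3·R1
  [ 1  -2/5  3/5  0  |  -29/5 ]
  [ 0  -1/5  9/5  0  |  -27/5 ]
  [ 9    -3    1  0  |    -39 ]
  [ 0     0    0  1  |     -1 ]
R3 := R3 − 9·R1
  [ 1  -2/5    3/5  0  |  -29/5 ]
  [ 0  -1/5    9/5  0  |  -27/5 ]
  [ 0   3/5  -22/5  0  |   66/5 ]
  [ 0     0      0  1  |     -1 ]
R2 := -5·R2
  [ 1  -2/5    3/5  0  |  -29/5 ]
  [ 0     1     -9  0  |     27 ]
  [ 0   3/5  -22/5  0  |   66/5 ]
  [ 0     0      0  1  |     -1 ]
R3 := R3 − 3/5·R2
  [ 1  -2/5  3/5  0  |  -29/5 ]
  [ 0     1   -9  0  |     27 ]
  [ 0     0    1  0  |     -3 ]
  [ 0     0    0  1  |     -1 ]
R2 := R2 + 9·R3
  [ 1  -2/5  3/5  0  |  -29/5 ]
  [ 0     1    0  0  |      0 ]
  [ 0     0    1  0  |     -3 ]
  [ 0     0    0  1  |     -1 ]
R1 := R1 − 3/5·R3
  [ 1  -2/5  0  0  |  -4 ]
  [ 0     1  0  0  |   0 ]
  [ 0     0  1  0  |  -3 ]
  [ 0     0  0  1  |  -1 ]
R1 := R1 + 2/5·R2
  [ 1  0  0  0  |  -4 ]
  [ 0  1  0  0  |   0 ]
  [ 0  0  1  0  |  -3 ]
  [ 0  0  0  1  |  -1 ]
Reading off the last column: a = -4, b = 0, c = -3, d = -1.

(-4, 0, -3, -1)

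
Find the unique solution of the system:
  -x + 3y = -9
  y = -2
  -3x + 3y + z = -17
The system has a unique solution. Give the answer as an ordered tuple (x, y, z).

Form the augmented matrix and row-reduce:
  [ -1  3  0  |   -9 ]
  [  0  1  0  |   -2 ]
  [ -3  3  1  |  -17 ]
R1 → -1·R1
  [  1  -3  0  |    9 ]
  [  0   1  0  |   -2 ]
  [ -3   3  1  |  -17 ]
R3 → R3 + 3·R1
  [ 1  -3  0  |   9 ]
  [ 0   1  0  |  -2 ]
  [ 0  -6  1  |  10 ]
R3 → R3 + 6·R2
  [ 1  -3  0  |   9 ]
  [ 0   1  0  |  -2 ]
  [ 0   0  1  |  -2 ]
R1 → R1 + 3·R2
  [ 1  0  0  |   3 ]
  [ 0  1  0  |  -2 ]
  [ 0  0  1  |  -2 ]
Reading off the last column: x = 3, y = -2, z = -2.

(3, -2, -2)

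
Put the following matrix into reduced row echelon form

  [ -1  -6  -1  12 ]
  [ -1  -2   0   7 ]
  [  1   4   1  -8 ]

[[1, 0, 0, -3], [0, 1, 0, -2], [0, 0, 1, 3]]

R1 := -1·R1
  [  1   6  1  -12 ]
  [ -1  -2  0    7 ]
  [  1   4  1   -8 ]
R2 := R2 + R1
  [ 1  6  1  -12 ]
  [ 0  4  1   -5 ]
  [ 1  4  1   -8 ]
R3 := R3 − R1
  [ 1   6  1  -12 ]
  [ 0   4  1   -5 ]
  [ 0  -2  0    4 ]
R2 := 1/4·R2
  [ 1   6    1   -12 ]
  [ 0   1  1/4  -5/4 ]
  [ 0  -2    0     4 ]
R3 := R3 + 2·R2
  [ 1  6    1   -12 ]
  [ 0  1  1/4  -5/4 ]
  [ 0  0  1/2   3/2 ]
R3 := 2·R3
  [ 1  6    1   -12 ]
  [ 0  1  1/4  -5/4 ]
  [ 0  0    1     3 ]
R2 := R2 − 1/4·R3
  [ 1  6  1  -12 ]
  [ 0  1  0   -2 ]
  [ 0  0  1    3 ]
R1 := R1 − R3
  [ 1  6  0  -15 ]
  [ 0  1  0   -2 ]
  [ 0  0  1    3 ]
R1 := R1 − 6·R2
  [ 1  0  0  -3 ]
  [ 0  1  0  -2 ]
  [ 0  0  1   3 ]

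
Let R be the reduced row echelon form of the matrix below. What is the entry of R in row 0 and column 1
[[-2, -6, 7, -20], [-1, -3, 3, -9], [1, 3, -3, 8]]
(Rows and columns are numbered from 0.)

3

Multiply R1 by -1/2.
  [  1   3  -7/2  10 ]
  [ -1  -3     3  -9 ]
  [  1   3    -3   8 ]
Add R1 to R2.
  [ 1  3  -7/2  10 ]
  [ 0  0  -1/2   1 ]
  [ 1  3    -3   8 ]
Subtract R1 from R3.
  [ 1  3  -7/2  10 ]
  [ 0  0  -1/2   1 ]
  [ 0  0   1/2  -2 ]
Multiply R2 by -2.
  [ 1  3  -7/2  10 ]
  [ 0  0     1  -2 ]
  [ 0  0   1/2  -2 ]
Subtract 1/2 times R2 from R3.
  [ 1  3  -7/2  10 ]
  [ 0  0     1  -2 ]
  [ 0  0     0  -1 ]
Multiply R3 by -1.
  [ 1  3  -7/2  10 ]
  [ 0  0     1  -2 ]
  [ 0  0     0   1 ]
Add 2 times R3 to R2.
  [ 1  3  -7/2  10 ]
  [ 0  0     1   0 ]
  [ 0  0     0   1 ]
Subtract 10 times R3 from R1.
  [ 1  3  -7/2  0 ]
  [ 0  0     1  0 ]
  [ 0  0     0  1 ]
Add 7/2 times R2 to R1.
  [ 1  3  0  0 ]
  [ 0  0  1  0 ]
  [ 0  0  0  1 ]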